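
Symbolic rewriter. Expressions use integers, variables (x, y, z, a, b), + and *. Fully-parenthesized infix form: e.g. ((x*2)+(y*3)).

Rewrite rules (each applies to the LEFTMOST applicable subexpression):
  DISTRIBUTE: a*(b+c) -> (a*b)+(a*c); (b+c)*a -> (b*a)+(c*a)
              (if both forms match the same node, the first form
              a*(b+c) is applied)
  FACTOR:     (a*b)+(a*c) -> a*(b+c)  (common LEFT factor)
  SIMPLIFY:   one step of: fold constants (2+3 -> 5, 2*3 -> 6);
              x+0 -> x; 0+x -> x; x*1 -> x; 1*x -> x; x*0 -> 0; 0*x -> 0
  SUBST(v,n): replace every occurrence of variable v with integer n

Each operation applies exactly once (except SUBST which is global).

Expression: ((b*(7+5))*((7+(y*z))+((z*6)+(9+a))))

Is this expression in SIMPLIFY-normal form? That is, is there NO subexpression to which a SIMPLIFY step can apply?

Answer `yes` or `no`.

Answer: no

Derivation:
Expression: ((b*(7+5))*((7+(y*z))+((z*6)+(9+a))))
Scanning for simplifiable subexpressions (pre-order)...
  at root: ((b*(7+5))*((7+(y*z))+((z*6)+(9+a)))) (not simplifiable)
  at L: (b*(7+5)) (not simplifiable)
  at LR: (7+5) (SIMPLIFIABLE)
  at R: ((7+(y*z))+((z*6)+(9+a))) (not simplifiable)
  at RL: (7+(y*z)) (not simplifiable)
  at RLR: (y*z) (not simplifiable)
  at RR: ((z*6)+(9+a)) (not simplifiable)
  at RRL: (z*6) (not simplifiable)
  at RRR: (9+a) (not simplifiable)
Found simplifiable subexpr at path LR: (7+5)
One SIMPLIFY step would give: ((b*12)*((7+(y*z))+((z*6)+(9+a))))
-> NOT in normal form.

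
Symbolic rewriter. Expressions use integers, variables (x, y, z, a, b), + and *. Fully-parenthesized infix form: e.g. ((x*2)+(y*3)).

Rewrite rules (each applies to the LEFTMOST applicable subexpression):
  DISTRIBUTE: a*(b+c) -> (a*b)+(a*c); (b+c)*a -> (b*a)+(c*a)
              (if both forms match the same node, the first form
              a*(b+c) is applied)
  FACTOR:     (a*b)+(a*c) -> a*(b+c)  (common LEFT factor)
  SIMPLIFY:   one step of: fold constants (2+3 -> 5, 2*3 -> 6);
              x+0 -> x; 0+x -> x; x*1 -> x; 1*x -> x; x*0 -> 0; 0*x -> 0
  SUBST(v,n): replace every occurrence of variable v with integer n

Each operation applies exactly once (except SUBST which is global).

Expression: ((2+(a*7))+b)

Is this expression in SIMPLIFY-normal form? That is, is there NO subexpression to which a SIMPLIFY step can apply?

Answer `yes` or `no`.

Expression: ((2+(a*7))+b)
Scanning for simplifiable subexpressions (pre-order)...
  at root: ((2+(a*7))+b) (not simplifiable)
  at L: (2+(a*7)) (not simplifiable)
  at LR: (a*7) (not simplifiable)
Result: no simplifiable subexpression found -> normal form.

Answer: yes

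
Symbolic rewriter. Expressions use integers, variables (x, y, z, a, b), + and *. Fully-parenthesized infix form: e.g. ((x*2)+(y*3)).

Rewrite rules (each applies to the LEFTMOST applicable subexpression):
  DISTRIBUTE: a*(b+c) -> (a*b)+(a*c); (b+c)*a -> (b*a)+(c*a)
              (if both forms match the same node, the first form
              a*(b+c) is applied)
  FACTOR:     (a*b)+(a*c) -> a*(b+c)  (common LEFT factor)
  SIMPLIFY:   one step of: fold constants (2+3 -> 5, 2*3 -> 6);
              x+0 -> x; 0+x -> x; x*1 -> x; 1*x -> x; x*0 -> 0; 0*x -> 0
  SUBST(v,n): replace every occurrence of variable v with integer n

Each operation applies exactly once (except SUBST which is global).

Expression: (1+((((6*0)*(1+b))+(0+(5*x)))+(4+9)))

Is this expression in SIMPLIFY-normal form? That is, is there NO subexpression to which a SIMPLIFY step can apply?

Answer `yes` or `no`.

Answer: no

Derivation:
Expression: (1+((((6*0)*(1+b))+(0+(5*x)))+(4+9)))
Scanning for simplifiable subexpressions (pre-order)...
  at root: (1+((((6*0)*(1+b))+(0+(5*x)))+(4+9))) (not simplifiable)
  at R: ((((6*0)*(1+b))+(0+(5*x)))+(4+9)) (not simplifiable)
  at RL: (((6*0)*(1+b))+(0+(5*x))) (not simplifiable)
  at RLL: ((6*0)*(1+b)) (not simplifiable)
  at RLLL: (6*0) (SIMPLIFIABLE)
  at RLLR: (1+b) (not simplifiable)
  at RLR: (0+(5*x)) (SIMPLIFIABLE)
  at RLRR: (5*x) (not simplifiable)
  at RR: (4+9) (SIMPLIFIABLE)
Found simplifiable subexpr at path RLLL: (6*0)
One SIMPLIFY step would give: (1+(((0*(1+b))+(0+(5*x)))+(4+9)))
-> NOT in normal form.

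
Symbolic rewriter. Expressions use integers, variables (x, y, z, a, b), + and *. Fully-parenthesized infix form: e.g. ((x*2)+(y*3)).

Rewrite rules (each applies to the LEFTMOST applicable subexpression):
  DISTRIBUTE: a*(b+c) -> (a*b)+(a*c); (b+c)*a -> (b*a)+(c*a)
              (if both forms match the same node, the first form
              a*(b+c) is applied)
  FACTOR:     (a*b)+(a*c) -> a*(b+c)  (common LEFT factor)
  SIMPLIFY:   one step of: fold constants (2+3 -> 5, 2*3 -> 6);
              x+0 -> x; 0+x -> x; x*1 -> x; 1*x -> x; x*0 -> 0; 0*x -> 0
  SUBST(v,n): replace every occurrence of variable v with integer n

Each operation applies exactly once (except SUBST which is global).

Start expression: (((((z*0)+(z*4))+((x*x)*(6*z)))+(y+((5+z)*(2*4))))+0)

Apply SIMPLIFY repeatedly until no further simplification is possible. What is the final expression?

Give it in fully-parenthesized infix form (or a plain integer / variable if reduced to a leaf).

Start: (((((z*0)+(z*4))+((x*x)*(6*z)))+(y+((5+z)*(2*4))))+0)
Step 1: at root: (((((z*0)+(z*4))+((x*x)*(6*z)))+(y+((5+z)*(2*4))))+0) -> ((((z*0)+(z*4))+((x*x)*(6*z)))+(y+((5+z)*(2*4)))); overall: (((((z*0)+(z*4))+((x*x)*(6*z)))+(y+((5+z)*(2*4))))+0) -> ((((z*0)+(z*4))+((x*x)*(6*z)))+(y+((5+z)*(2*4))))
Step 2: at LLL: (z*0) -> 0; overall: ((((z*0)+(z*4))+((x*x)*(6*z)))+(y+((5+z)*(2*4)))) -> (((0+(z*4))+((x*x)*(6*z)))+(y+((5+z)*(2*4))))
Step 3: at LL: (0+(z*4)) -> (z*4); overall: (((0+(z*4))+((x*x)*(6*z)))+(y+((5+z)*(2*4)))) -> (((z*4)+((x*x)*(6*z)))+(y+((5+z)*(2*4))))
Step 4: at RRR: (2*4) -> 8; overall: (((z*4)+((x*x)*(6*z)))+(y+((5+z)*(2*4)))) -> (((z*4)+((x*x)*(6*z)))+(y+((5+z)*8)))
Fixed point: (((z*4)+((x*x)*(6*z)))+(y+((5+z)*8)))

Answer: (((z*4)+((x*x)*(6*z)))+(y+((5+z)*8)))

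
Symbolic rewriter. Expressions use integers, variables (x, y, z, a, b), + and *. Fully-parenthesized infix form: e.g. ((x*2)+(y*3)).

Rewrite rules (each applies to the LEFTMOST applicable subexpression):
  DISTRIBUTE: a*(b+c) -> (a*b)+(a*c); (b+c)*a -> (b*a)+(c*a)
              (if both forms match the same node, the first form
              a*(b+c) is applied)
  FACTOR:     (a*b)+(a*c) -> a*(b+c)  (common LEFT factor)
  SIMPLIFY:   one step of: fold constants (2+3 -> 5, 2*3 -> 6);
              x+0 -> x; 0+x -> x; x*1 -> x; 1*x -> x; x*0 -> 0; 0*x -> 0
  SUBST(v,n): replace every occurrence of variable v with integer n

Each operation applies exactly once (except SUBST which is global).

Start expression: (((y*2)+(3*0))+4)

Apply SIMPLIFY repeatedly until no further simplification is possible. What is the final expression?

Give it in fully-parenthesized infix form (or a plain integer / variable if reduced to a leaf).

Start: (((y*2)+(3*0))+4)
Step 1: at LR: (3*0) -> 0; overall: (((y*2)+(3*0))+4) -> (((y*2)+0)+4)
Step 2: at L: ((y*2)+0) -> (y*2); overall: (((y*2)+0)+4) -> ((y*2)+4)
Fixed point: ((y*2)+4)

Answer: ((y*2)+4)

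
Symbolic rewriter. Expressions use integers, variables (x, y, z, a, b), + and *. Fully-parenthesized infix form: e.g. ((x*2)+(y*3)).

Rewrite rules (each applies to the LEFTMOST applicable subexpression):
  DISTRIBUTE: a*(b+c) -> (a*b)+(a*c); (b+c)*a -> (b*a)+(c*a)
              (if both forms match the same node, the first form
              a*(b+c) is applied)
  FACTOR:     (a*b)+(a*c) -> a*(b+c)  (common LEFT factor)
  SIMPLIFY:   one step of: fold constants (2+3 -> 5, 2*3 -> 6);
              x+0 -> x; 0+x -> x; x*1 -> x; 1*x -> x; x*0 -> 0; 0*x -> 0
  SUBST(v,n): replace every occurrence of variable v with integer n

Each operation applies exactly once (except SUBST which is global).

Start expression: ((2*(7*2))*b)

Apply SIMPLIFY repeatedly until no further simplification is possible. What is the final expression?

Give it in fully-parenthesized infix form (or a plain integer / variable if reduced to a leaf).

Answer: (28*b)

Derivation:
Start: ((2*(7*2))*b)
Step 1: at LR: (7*2) -> 14; overall: ((2*(7*2))*b) -> ((2*14)*b)
Step 2: at L: (2*14) -> 28; overall: ((2*14)*b) -> (28*b)
Fixed point: (28*b)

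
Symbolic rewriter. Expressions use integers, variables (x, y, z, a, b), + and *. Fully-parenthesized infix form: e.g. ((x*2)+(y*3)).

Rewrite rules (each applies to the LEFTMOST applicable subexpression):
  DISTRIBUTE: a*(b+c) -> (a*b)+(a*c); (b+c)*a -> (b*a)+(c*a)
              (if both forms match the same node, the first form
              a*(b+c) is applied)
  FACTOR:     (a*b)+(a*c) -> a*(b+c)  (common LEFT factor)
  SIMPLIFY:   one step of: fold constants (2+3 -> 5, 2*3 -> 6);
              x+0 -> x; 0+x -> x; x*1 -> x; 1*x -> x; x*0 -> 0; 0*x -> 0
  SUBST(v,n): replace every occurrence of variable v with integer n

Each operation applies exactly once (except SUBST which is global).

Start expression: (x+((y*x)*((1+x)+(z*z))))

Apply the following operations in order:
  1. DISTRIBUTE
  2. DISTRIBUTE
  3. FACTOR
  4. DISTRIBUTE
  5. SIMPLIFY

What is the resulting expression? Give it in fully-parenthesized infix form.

Start: (x+((y*x)*((1+x)+(z*z))))
Apply DISTRIBUTE at R (target: ((y*x)*((1+x)+(z*z)))): (x+((y*x)*((1+x)+(z*z)))) -> (x+(((y*x)*(1+x))+((y*x)*(z*z))))
Apply DISTRIBUTE at RL (target: ((y*x)*(1+x))): (x+(((y*x)*(1+x))+((y*x)*(z*z)))) -> (x+((((y*x)*1)+((y*x)*x))+((y*x)*(z*z))))
Apply FACTOR at RL (target: (((y*x)*1)+((y*x)*x))): (x+((((y*x)*1)+((y*x)*x))+((y*x)*(z*z)))) -> (x+(((y*x)*(1+x))+((y*x)*(z*z))))
Apply DISTRIBUTE at RL (target: ((y*x)*(1+x))): (x+(((y*x)*(1+x))+((y*x)*(z*z)))) -> (x+((((y*x)*1)+((y*x)*x))+((y*x)*(z*z))))
Apply SIMPLIFY at RLL (target: ((y*x)*1)): (x+((((y*x)*1)+((y*x)*x))+((y*x)*(z*z)))) -> (x+(((y*x)+((y*x)*x))+((y*x)*(z*z))))

Answer: (x+(((y*x)+((y*x)*x))+((y*x)*(z*z))))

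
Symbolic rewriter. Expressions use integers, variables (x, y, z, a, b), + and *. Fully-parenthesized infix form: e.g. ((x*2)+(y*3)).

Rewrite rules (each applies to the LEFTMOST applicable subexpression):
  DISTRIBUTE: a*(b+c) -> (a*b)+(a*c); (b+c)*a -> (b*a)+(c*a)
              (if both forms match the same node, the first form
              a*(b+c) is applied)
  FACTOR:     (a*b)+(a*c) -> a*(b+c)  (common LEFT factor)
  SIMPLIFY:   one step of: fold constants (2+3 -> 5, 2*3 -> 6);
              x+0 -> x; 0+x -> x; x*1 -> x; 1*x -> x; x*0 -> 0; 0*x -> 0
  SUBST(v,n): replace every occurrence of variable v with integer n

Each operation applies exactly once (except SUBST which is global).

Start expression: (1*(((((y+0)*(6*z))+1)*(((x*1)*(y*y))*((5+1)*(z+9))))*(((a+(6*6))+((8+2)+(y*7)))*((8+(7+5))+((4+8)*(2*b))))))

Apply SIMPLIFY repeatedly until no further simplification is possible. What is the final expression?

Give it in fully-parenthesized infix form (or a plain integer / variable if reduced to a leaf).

Answer: ((((y*(6*z))+1)*((x*(y*y))*(6*(z+9))))*(((a+36)+(10+(y*7)))*(20+(12*(2*b)))))

Derivation:
Start: (1*(((((y+0)*(6*z))+1)*(((x*1)*(y*y))*((5+1)*(z+9))))*(((a+(6*6))+((8+2)+(y*7)))*((8+(7+5))+((4+8)*(2*b))))))
Step 1: at root: (1*(((((y+0)*(6*z))+1)*(((x*1)*(y*y))*((5+1)*(z+9))))*(((a+(6*6))+((8+2)+(y*7)))*((8+(7+5))+((4+8)*(2*b)))))) -> (((((y+0)*(6*z))+1)*(((x*1)*(y*y))*((5+1)*(z+9))))*(((a+(6*6))+((8+2)+(y*7)))*((8+(7+5))+((4+8)*(2*b))))); overall: (1*(((((y+0)*(6*z))+1)*(((x*1)*(y*y))*((5+1)*(z+9))))*(((a+(6*6))+((8+2)+(y*7)))*((8+(7+5))+((4+8)*(2*b)))))) -> (((((y+0)*(6*z))+1)*(((x*1)*(y*y))*((5+1)*(z+9))))*(((a+(6*6))+((8+2)+(y*7)))*((8+(7+5))+((4+8)*(2*b)))))
Step 2: at LLLL: (y+0) -> y; overall: (((((y+0)*(6*z))+1)*(((x*1)*(y*y))*((5+1)*(z+9))))*(((a+(6*6))+((8+2)+(y*7)))*((8+(7+5))+((4+8)*(2*b))))) -> ((((y*(6*z))+1)*(((x*1)*(y*y))*((5+1)*(z+9))))*(((a+(6*6))+((8+2)+(y*7)))*((8+(7+5))+((4+8)*(2*b)))))
Step 3: at LRLL: (x*1) -> x; overall: ((((y*(6*z))+1)*(((x*1)*(y*y))*((5+1)*(z+9))))*(((a+(6*6))+((8+2)+(y*7)))*((8+(7+5))+((4+8)*(2*b))))) -> ((((y*(6*z))+1)*((x*(y*y))*((5+1)*(z+9))))*(((a+(6*6))+((8+2)+(y*7)))*((8+(7+5))+((4+8)*(2*b)))))
Step 4: at LRRL: (5+1) -> 6; overall: ((((y*(6*z))+1)*((x*(y*y))*((5+1)*(z+9))))*(((a+(6*6))+((8+2)+(y*7)))*((8+(7+5))+((4+8)*(2*b))))) -> ((((y*(6*z))+1)*((x*(y*y))*(6*(z+9))))*(((a+(6*6))+((8+2)+(y*7)))*((8+(7+5))+((4+8)*(2*b)))))
Step 5: at RLLR: (6*6) -> 36; overall: ((((y*(6*z))+1)*((x*(y*y))*(6*(z+9))))*(((a+(6*6))+((8+2)+(y*7)))*((8+(7+5))+((4+8)*(2*b))))) -> ((((y*(6*z))+1)*((x*(y*y))*(6*(z+9))))*(((a+36)+((8+2)+(y*7)))*((8+(7+5))+((4+8)*(2*b)))))
Step 6: at RLRL: (8+2) -> 10; overall: ((((y*(6*z))+1)*((x*(y*y))*(6*(z+9))))*(((a+36)+((8+2)+(y*7)))*((8+(7+5))+((4+8)*(2*b))))) -> ((((y*(6*z))+1)*((x*(y*y))*(6*(z+9))))*(((a+36)+(10+(y*7)))*((8+(7+5))+((4+8)*(2*b)))))
Step 7: at RRLR: (7+5) -> 12; overall: ((((y*(6*z))+1)*((x*(y*y))*(6*(z+9))))*(((a+36)+(10+(y*7)))*((8+(7+5))+((4+8)*(2*b))))) -> ((((y*(6*z))+1)*((x*(y*y))*(6*(z+9))))*(((a+36)+(10+(y*7)))*((8+12)+((4+8)*(2*b)))))
Step 8: at RRL: (8+12) -> 20; overall: ((((y*(6*z))+1)*((x*(y*y))*(6*(z+9))))*(((a+36)+(10+(y*7)))*((8+12)+((4+8)*(2*b))))) -> ((((y*(6*z))+1)*((x*(y*y))*(6*(z+9))))*(((a+36)+(10+(y*7)))*(20+((4+8)*(2*b)))))
Step 9: at RRRL: (4+8) -> 12; overall: ((((y*(6*z))+1)*((x*(y*y))*(6*(z+9))))*(((a+36)+(10+(y*7)))*(20+((4+8)*(2*b))))) -> ((((y*(6*z))+1)*((x*(y*y))*(6*(z+9))))*(((a+36)+(10+(y*7)))*(20+(12*(2*b)))))
Fixed point: ((((y*(6*z))+1)*((x*(y*y))*(6*(z+9))))*(((a+36)+(10+(y*7)))*(20+(12*(2*b)))))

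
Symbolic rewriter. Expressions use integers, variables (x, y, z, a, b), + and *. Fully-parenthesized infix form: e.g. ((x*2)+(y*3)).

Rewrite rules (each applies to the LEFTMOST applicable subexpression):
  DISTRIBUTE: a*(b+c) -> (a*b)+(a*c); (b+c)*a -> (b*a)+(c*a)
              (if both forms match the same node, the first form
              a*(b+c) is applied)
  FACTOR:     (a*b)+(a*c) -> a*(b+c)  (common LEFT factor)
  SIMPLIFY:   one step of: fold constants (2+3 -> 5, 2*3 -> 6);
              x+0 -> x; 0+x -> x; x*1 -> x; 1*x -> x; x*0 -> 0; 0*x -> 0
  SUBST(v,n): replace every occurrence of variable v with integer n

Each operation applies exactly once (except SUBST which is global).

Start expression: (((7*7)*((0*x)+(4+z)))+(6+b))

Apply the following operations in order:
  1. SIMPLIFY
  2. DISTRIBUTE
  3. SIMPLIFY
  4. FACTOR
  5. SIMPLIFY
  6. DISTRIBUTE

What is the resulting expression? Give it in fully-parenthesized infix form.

Start: (((7*7)*((0*x)+(4+z)))+(6+b))
Apply SIMPLIFY at LL (target: (7*7)): (((7*7)*((0*x)+(4+z)))+(6+b)) -> ((49*((0*x)+(4+z)))+(6+b))
Apply DISTRIBUTE at L (target: (49*((0*x)+(4+z)))): ((49*((0*x)+(4+z)))+(6+b)) -> (((49*(0*x))+(49*(4+z)))+(6+b))
Apply SIMPLIFY at LLR (target: (0*x)): (((49*(0*x))+(49*(4+z)))+(6+b)) -> (((49*0)+(49*(4+z)))+(6+b))
Apply FACTOR at L (target: ((49*0)+(49*(4+z)))): (((49*0)+(49*(4+z)))+(6+b)) -> ((49*(0+(4+z)))+(6+b))
Apply SIMPLIFY at LR (target: (0+(4+z))): ((49*(0+(4+z)))+(6+b)) -> ((49*(4+z))+(6+b))
Apply DISTRIBUTE at L (target: (49*(4+z))): ((49*(4+z))+(6+b)) -> (((49*4)+(49*z))+(6+b))

Answer: (((49*4)+(49*z))+(6+b))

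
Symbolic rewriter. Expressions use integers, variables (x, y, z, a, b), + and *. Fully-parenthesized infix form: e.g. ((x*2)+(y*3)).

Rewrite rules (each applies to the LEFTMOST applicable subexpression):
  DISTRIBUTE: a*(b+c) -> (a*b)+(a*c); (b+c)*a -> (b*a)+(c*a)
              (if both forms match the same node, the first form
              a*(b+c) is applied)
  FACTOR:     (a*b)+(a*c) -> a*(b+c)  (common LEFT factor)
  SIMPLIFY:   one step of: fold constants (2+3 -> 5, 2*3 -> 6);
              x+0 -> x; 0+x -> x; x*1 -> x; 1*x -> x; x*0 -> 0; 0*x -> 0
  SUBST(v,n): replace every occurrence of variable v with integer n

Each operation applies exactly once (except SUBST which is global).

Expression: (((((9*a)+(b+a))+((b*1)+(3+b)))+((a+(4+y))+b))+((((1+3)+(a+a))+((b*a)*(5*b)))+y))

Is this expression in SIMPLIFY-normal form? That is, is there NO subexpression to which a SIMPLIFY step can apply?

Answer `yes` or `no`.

Expression: (((((9*a)+(b+a))+((b*1)+(3+b)))+((a+(4+y))+b))+((((1+3)+(a+a))+((b*a)*(5*b)))+y))
Scanning for simplifiable subexpressions (pre-order)...
  at root: (((((9*a)+(b+a))+((b*1)+(3+b)))+((a+(4+y))+b))+((((1+3)+(a+a))+((b*a)*(5*b)))+y)) (not simplifiable)
  at L: ((((9*a)+(b+a))+((b*1)+(3+b)))+((a+(4+y))+b)) (not simplifiable)
  at LL: (((9*a)+(b+a))+((b*1)+(3+b))) (not simplifiable)
  at LLL: ((9*a)+(b+a)) (not simplifiable)
  at LLLL: (9*a) (not simplifiable)
  at LLLR: (b+a) (not simplifiable)
  at LLR: ((b*1)+(3+b)) (not simplifiable)
  at LLRL: (b*1) (SIMPLIFIABLE)
  at LLRR: (3+b) (not simplifiable)
  at LR: ((a+(4+y))+b) (not simplifiable)
  at LRL: (a+(4+y)) (not simplifiable)
  at LRLR: (4+y) (not simplifiable)
  at R: ((((1+3)+(a+a))+((b*a)*(5*b)))+y) (not simplifiable)
  at RL: (((1+3)+(a+a))+((b*a)*(5*b))) (not simplifiable)
  at RLL: ((1+3)+(a+a)) (not simplifiable)
  at RLLL: (1+3) (SIMPLIFIABLE)
  at RLLR: (a+a) (not simplifiable)
  at RLR: ((b*a)*(5*b)) (not simplifiable)
  at RLRL: (b*a) (not simplifiable)
  at RLRR: (5*b) (not simplifiable)
Found simplifiable subexpr at path LLRL: (b*1)
One SIMPLIFY step would give: (((((9*a)+(b+a))+(b+(3+b)))+((a+(4+y))+b))+((((1+3)+(a+a))+((b*a)*(5*b)))+y))
-> NOT in normal form.

Answer: no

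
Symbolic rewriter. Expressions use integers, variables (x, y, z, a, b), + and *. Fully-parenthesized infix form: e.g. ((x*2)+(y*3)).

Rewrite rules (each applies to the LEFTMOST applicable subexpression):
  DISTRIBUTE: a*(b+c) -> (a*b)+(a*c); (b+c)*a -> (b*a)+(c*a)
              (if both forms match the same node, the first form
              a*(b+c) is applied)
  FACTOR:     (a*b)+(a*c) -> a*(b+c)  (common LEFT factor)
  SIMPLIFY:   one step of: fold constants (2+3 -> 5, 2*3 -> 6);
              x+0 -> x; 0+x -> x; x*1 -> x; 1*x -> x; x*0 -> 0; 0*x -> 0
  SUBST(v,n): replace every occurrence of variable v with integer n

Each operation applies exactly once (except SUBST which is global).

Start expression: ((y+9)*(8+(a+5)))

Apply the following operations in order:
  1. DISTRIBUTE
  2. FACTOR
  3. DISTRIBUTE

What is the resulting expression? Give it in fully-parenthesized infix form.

Answer: (((y+9)*8)+((y+9)*(a+5)))

Derivation:
Start: ((y+9)*(8+(a+5)))
Apply DISTRIBUTE at root (target: ((y+9)*(8+(a+5)))): ((y+9)*(8+(a+5))) -> (((y+9)*8)+((y+9)*(a+5)))
Apply FACTOR at root (target: (((y+9)*8)+((y+9)*(a+5)))): (((y+9)*8)+((y+9)*(a+5))) -> ((y+9)*(8+(a+5)))
Apply DISTRIBUTE at root (target: ((y+9)*(8+(a+5)))): ((y+9)*(8+(a+5))) -> (((y+9)*8)+((y+9)*(a+5)))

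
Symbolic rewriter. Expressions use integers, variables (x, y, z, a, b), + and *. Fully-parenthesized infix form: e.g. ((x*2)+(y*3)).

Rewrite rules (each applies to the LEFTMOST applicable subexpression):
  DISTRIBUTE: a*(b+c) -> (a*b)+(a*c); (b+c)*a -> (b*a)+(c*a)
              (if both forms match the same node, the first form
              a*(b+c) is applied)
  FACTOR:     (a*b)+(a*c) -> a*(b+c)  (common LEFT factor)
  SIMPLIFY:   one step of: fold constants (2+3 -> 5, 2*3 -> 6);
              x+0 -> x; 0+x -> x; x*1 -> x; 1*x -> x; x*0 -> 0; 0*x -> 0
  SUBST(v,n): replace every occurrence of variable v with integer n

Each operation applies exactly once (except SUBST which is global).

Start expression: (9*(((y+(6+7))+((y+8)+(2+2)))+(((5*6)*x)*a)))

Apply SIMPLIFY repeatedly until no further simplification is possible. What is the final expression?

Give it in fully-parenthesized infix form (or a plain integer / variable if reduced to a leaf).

Answer: (9*(((y+13)+((y+8)+4))+((30*x)*a)))

Derivation:
Start: (9*(((y+(6+7))+((y+8)+(2+2)))+(((5*6)*x)*a)))
Step 1: at RLLR: (6+7) -> 13; overall: (9*(((y+(6+7))+((y+8)+(2+2)))+(((5*6)*x)*a))) -> (9*(((y+13)+((y+8)+(2+2)))+(((5*6)*x)*a)))
Step 2: at RLRR: (2+2) -> 4; overall: (9*(((y+13)+((y+8)+(2+2)))+(((5*6)*x)*a))) -> (9*(((y+13)+((y+8)+4))+(((5*6)*x)*a)))
Step 3: at RRLL: (5*6) -> 30; overall: (9*(((y+13)+((y+8)+4))+(((5*6)*x)*a))) -> (9*(((y+13)+((y+8)+4))+((30*x)*a)))
Fixed point: (9*(((y+13)+((y+8)+4))+((30*x)*a)))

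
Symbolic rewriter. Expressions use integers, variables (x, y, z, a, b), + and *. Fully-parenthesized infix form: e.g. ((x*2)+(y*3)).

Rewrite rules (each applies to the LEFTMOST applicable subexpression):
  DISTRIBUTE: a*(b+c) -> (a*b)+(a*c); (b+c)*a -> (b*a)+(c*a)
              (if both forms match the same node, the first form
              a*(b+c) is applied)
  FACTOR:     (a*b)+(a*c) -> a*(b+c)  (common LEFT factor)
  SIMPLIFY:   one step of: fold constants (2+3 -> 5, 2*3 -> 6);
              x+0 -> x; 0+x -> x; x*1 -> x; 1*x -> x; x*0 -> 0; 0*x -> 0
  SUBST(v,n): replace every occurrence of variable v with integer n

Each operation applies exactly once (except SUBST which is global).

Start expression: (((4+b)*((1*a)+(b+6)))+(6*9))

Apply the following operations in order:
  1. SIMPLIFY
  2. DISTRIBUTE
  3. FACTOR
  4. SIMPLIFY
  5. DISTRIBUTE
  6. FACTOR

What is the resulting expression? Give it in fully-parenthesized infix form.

Start: (((4+b)*((1*a)+(b+6)))+(6*9))
Apply SIMPLIFY at LRL (target: (1*a)): (((4+b)*((1*a)+(b+6)))+(6*9)) -> (((4+b)*(a+(b+6)))+(6*9))
Apply DISTRIBUTE at L (target: ((4+b)*(a+(b+6)))): (((4+b)*(a+(b+6)))+(6*9)) -> ((((4+b)*a)+((4+b)*(b+6)))+(6*9))
Apply FACTOR at L (target: (((4+b)*a)+((4+b)*(b+6)))): ((((4+b)*a)+((4+b)*(b+6)))+(6*9)) -> (((4+b)*(a+(b+6)))+(6*9))
Apply SIMPLIFY at R (target: (6*9)): (((4+b)*(a+(b+6)))+(6*9)) -> (((4+b)*(a+(b+6)))+54)
Apply DISTRIBUTE at L (target: ((4+b)*(a+(b+6)))): (((4+b)*(a+(b+6)))+54) -> ((((4+b)*a)+((4+b)*(b+6)))+54)
Apply FACTOR at L (target: (((4+b)*a)+((4+b)*(b+6)))): ((((4+b)*a)+((4+b)*(b+6)))+54) -> (((4+b)*(a+(b+6)))+54)

Answer: (((4+b)*(a+(b+6)))+54)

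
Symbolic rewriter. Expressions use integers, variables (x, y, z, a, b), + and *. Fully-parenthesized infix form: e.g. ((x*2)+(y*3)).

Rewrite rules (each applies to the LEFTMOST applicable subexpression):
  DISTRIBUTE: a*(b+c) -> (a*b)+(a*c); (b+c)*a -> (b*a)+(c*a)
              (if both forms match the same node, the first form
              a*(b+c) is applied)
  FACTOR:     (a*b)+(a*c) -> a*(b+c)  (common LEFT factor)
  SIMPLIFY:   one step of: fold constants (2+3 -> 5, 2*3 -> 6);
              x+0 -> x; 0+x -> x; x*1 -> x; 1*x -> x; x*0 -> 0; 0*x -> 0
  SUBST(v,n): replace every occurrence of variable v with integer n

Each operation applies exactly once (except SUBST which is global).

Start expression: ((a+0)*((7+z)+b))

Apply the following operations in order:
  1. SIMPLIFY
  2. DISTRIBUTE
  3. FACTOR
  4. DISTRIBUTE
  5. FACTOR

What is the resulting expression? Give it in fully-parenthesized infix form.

Start: ((a+0)*((7+z)+b))
Apply SIMPLIFY at L (target: (a+0)): ((a+0)*((7+z)+b)) -> (a*((7+z)+b))
Apply DISTRIBUTE at root (target: (a*((7+z)+b))): (a*((7+z)+b)) -> ((a*(7+z))+(a*b))
Apply FACTOR at root (target: ((a*(7+z))+(a*b))): ((a*(7+z))+(a*b)) -> (a*((7+z)+b))
Apply DISTRIBUTE at root (target: (a*((7+z)+b))): (a*((7+z)+b)) -> ((a*(7+z))+(a*b))
Apply FACTOR at root (target: ((a*(7+z))+(a*b))): ((a*(7+z))+(a*b)) -> (a*((7+z)+b))

Answer: (a*((7+z)+b))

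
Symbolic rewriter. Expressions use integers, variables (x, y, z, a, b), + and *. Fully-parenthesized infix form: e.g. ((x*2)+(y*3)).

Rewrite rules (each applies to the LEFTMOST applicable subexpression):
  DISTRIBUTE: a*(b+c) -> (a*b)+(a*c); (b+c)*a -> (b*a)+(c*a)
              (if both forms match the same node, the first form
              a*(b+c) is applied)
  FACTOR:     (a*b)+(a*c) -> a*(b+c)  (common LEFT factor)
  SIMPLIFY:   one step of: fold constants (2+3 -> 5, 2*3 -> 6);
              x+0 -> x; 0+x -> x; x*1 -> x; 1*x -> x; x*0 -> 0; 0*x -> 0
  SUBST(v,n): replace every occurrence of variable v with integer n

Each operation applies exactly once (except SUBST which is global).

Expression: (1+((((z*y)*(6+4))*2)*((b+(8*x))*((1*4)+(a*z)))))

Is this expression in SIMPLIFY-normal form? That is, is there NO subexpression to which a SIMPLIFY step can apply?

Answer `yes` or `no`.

Expression: (1+((((z*y)*(6+4))*2)*((b+(8*x))*((1*4)+(a*z)))))
Scanning for simplifiable subexpressions (pre-order)...
  at root: (1+((((z*y)*(6+4))*2)*((b+(8*x))*((1*4)+(a*z))))) (not simplifiable)
  at R: ((((z*y)*(6+4))*2)*((b+(8*x))*((1*4)+(a*z)))) (not simplifiable)
  at RL: (((z*y)*(6+4))*2) (not simplifiable)
  at RLL: ((z*y)*(6+4)) (not simplifiable)
  at RLLL: (z*y) (not simplifiable)
  at RLLR: (6+4) (SIMPLIFIABLE)
  at RR: ((b+(8*x))*((1*4)+(a*z))) (not simplifiable)
  at RRL: (b+(8*x)) (not simplifiable)
  at RRLR: (8*x) (not simplifiable)
  at RRR: ((1*4)+(a*z)) (not simplifiable)
  at RRRL: (1*4) (SIMPLIFIABLE)
  at RRRR: (a*z) (not simplifiable)
Found simplifiable subexpr at path RLLR: (6+4)
One SIMPLIFY step would give: (1+((((z*y)*10)*2)*((b+(8*x))*((1*4)+(a*z)))))
-> NOT in normal form.

Answer: no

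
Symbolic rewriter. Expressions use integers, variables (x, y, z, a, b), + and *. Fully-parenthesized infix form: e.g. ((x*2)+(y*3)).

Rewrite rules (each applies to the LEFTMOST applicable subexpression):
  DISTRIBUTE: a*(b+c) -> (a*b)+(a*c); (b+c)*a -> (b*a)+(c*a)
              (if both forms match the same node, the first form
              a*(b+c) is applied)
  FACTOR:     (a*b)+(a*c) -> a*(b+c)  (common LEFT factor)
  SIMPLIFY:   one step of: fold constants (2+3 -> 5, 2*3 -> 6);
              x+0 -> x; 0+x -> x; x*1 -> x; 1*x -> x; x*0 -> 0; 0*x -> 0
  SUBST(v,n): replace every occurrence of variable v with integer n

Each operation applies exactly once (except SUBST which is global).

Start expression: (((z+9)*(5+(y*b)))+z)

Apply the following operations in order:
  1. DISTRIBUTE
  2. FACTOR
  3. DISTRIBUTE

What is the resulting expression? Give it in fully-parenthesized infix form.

Start: (((z+9)*(5+(y*b)))+z)
Apply DISTRIBUTE at L (target: ((z+9)*(5+(y*b)))): (((z+9)*(5+(y*b)))+z) -> ((((z+9)*5)+((z+9)*(y*b)))+z)
Apply FACTOR at L (target: (((z+9)*5)+((z+9)*(y*b)))): ((((z+9)*5)+((z+9)*(y*b)))+z) -> (((z+9)*(5+(y*b)))+z)
Apply DISTRIBUTE at L (target: ((z+9)*(5+(y*b)))): (((z+9)*(5+(y*b)))+z) -> ((((z+9)*5)+((z+9)*(y*b)))+z)

Answer: ((((z+9)*5)+((z+9)*(y*b)))+z)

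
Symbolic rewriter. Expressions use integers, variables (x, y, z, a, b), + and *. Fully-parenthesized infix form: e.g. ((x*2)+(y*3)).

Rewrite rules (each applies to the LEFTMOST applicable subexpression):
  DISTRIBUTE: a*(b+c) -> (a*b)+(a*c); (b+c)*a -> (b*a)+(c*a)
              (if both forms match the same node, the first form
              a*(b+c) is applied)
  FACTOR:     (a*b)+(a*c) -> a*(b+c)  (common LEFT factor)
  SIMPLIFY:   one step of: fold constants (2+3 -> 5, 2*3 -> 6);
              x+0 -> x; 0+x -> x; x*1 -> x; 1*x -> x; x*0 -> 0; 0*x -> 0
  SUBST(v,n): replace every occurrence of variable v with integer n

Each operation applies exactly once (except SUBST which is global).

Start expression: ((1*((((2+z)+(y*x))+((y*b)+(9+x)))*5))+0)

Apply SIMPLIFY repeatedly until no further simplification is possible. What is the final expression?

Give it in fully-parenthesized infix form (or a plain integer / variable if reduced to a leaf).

Start: ((1*((((2+z)+(y*x))+((y*b)+(9+x)))*5))+0)
Step 1: at root: ((1*((((2+z)+(y*x))+((y*b)+(9+x)))*5))+0) -> (1*((((2+z)+(y*x))+((y*b)+(9+x)))*5)); overall: ((1*((((2+z)+(y*x))+((y*b)+(9+x)))*5))+0) -> (1*((((2+z)+(y*x))+((y*b)+(9+x)))*5))
Step 2: at root: (1*((((2+z)+(y*x))+((y*b)+(9+x)))*5)) -> ((((2+z)+(y*x))+((y*b)+(9+x)))*5); overall: (1*((((2+z)+(y*x))+((y*b)+(9+x)))*5)) -> ((((2+z)+(y*x))+((y*b)+(9+x)))*5)
Fixed point: ((((2+z)+(y*x))+((y*b)+(9+x)))*5)

Answer: ((((2+z)+(y*x))+((y*b)+(9+x)))*5)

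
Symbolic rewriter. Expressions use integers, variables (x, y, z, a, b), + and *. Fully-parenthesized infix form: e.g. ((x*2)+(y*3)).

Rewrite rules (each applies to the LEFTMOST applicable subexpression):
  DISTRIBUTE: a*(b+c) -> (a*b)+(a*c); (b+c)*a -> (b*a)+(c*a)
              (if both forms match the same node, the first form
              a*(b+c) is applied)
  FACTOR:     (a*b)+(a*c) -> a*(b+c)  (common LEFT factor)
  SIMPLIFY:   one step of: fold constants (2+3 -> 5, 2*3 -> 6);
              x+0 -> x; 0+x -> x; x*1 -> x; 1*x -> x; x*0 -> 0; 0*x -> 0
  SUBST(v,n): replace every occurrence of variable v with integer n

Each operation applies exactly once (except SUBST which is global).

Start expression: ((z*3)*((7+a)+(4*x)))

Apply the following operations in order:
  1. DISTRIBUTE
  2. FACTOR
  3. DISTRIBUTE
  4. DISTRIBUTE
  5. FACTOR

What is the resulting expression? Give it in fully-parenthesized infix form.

Start: ((z*3)*((7+a)+(4*x)))
Apply DISTRIBUTE at root (target: ((z*3)*((7+a)+(4*x)))): ((z*3)*((7+a)+(4*x))) -> (((z*3)*(7+a))+((z*3)*(4*x)))
Apply FACTOR at root (target: (((z*3)*(7+a))+((z*3)*(4*x)))): (((z*3)*(7+a))+((z*3)*(4*x))) -> ((z*3)*((7+a)+(4*x)))
Apply DISTRIBUTE at root (target: ((z*3)*((7+a)+(4*x)))): ((z*3)*((7+a)+(4*x))) -> (((z*3)*(7+a))+((z*3)*(4*x)))
Apply DISTRIBUTE at L (target: ((z*3)*(7+a))): (((z*3)*(7+a))+((z*3)*(4*x))) -> ((((z*3)*7)+((z*3)*a))+((z*3)*(4*x)))
Apply FACTOR at L (target: (((z*3)*7)+((z*3)*a))): ((((z*3)*7)+((z*3)*a))+((z*3)*(4*x))) -> (((z*3)*(7+a))+((z*3)*(4*x)))

Answer: (((z*3)*(7+a))+((z*3)*(4*x)))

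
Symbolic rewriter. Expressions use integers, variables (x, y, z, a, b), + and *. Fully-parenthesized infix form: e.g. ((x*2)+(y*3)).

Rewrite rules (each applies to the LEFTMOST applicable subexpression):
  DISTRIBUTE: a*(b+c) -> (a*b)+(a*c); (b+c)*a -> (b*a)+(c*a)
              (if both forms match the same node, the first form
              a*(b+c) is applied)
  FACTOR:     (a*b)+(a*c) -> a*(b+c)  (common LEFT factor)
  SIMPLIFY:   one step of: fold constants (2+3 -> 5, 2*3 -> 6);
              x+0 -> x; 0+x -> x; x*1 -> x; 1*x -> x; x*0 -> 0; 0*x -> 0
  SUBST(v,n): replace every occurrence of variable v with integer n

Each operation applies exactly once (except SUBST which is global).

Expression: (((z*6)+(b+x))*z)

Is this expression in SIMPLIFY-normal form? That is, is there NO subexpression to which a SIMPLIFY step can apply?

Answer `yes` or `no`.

Answer: yes

Derivation:
Expression: (((z*6)+(b+x))*z)
Scanning for simplifiable subexpressions (pre-order)...
  at root: (((z*6)+(b+x))*z) (not simplifiable)
  at L: ((z*6)+(b+x)) (not simplifiable)
  at LL: (z*6) (not simplifiable)
  at LR: (b+x) (not simplifiable)
Result: no simplifiable subexpression found -> normal form.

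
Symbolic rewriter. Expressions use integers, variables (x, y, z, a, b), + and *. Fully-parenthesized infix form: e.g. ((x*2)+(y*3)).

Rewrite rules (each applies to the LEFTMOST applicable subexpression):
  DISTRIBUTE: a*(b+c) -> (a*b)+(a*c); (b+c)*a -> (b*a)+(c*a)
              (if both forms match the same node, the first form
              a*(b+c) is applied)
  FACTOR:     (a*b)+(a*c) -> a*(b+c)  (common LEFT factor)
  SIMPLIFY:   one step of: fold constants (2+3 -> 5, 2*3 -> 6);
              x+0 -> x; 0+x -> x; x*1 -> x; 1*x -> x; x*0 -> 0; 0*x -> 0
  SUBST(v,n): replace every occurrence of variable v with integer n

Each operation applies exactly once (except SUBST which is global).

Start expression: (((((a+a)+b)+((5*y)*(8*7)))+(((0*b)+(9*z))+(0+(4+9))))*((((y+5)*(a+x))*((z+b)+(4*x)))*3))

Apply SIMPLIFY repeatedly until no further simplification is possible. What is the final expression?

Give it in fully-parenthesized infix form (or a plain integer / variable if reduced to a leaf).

Start: (((((a+a)+b)+((5*y)*(8*7)))+(((0*b)+(9*z))+(0+(4+9))))*((((y+5)*(a+x))*((z+b)+(4*x)))*3))
Step 1: at LLRR: (8*7) -> 56; overall: (((((a+a)+b)+((5*y)*(8*7)))+(((0*b)+(9*z))+(0+(4+9))))*((((y+5)*(a+x))*((z+b)+(4*x)))*3)) -> (((((a+a)+b)+((5*y)*56))+(((0*b)+(9*z))+(0+(4+9))))*((((y+5)*(a+x))*((z+b)+(4*x)))*3))
Step 2: at LRLL: (0*b) -> 0; overall: (((((a+a)+b)+((5*y)*56))+(((0*b)+(9*z))+(0+(4+9))))*((((y+5)*(a+x))*((z+b)+(4*x)))*3)) -> (((((a+a)+b)+((5*y)*56))+((0+(9*z))+(0+(4+9))))*((((y+5)*(a+x))*((z+b)+(4*x)))*3))
Step 3: at LRL: (0+(9*z)) -> (9*z); overall: (((((a+a)+b)+((5*y)*56))+((0+(9*z))+(0+(4+9))))*((((y+5)*(a+x))*((z+b)+(4*x)))*3)) -> (((((a+a)+b)+((5*y)*56))+((9*z)+(0+(4+9))))*((((y+5)*(a+x))*((z+b)+(4*x)))*3))
Step 4: at LRR: (0+(4+9)) -> (4+9); overall: (((((a+a)+b)+((5*y)*56))+((9*z)+(0+(4+9))))*((((y+5)*(a+x))*((z+b)+(4*x)))*3)) -> (((((a+a)+b)+((5*y)*56))+((9*z)+(4+9)))*((((y+5)*(a+x))*((z+b)+(4*x)))*3))
Step 5: at LRR: (4+9) -> 13; overall: (((((a+a)+b)+((5*y)*56))+((9*z)+(4+9)))*((((y+5)*(a+x))*((z+b)+(4*x)))*3)) -> (((((a+a)+b)+((5*y)*56))+((9*z)+13))*((((y+5)*(a+x))*((z+b)+(4*x)))*3))
Fixed point: (((((a+a)+b)+((5*y)*56))+((9*z)+13))*((((y+5)*(a+x))*((z+b)+(4*x)))*3))

Answer: (((((a+a)+b)+((5*y)*56))+((9*z)+13))*((((y+5)*(a+x))*((z+b)+(4*x)))*3))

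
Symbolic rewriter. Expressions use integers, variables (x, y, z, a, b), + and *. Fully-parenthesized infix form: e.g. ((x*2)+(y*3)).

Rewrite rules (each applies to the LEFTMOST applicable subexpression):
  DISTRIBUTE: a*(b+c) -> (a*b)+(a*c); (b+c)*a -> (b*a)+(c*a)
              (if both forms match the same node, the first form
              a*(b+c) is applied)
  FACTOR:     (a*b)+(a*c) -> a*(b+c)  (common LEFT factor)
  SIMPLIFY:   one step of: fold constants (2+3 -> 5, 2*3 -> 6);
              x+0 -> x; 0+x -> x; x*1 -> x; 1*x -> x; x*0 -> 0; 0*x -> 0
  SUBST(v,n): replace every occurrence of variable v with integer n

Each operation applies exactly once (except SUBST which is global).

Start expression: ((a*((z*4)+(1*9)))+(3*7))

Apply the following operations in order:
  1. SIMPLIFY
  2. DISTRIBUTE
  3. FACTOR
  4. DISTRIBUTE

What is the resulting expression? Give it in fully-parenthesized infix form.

Start: ((a*((z*4)+(1*9)))+(3*7))
Apply SIMPLIFY at LRR (target: (1*9)): ((a*((z*4)+(1*9)))+(3*7)) -> ((a*((z*4)+9))+(3*7))
Apply DISTRIBUTE at L (target: (a*((z*4)+9))): ((a*((z*4)+9))+(3*7)) -> (((a*(z*4))+(a*9))+(3*7))
Apply FACTOR at L (target: ((a*(z*4))+(a*9))): (((a*(z*4))+(a*9))+(3*7)) -> ((a*((z*4)+9))+(3*7))
Apply DISTRIBUTE at L (target: (a*((z*4)+9))): ((a*((z*4)+9))+(3*7)) -> (((a*(z*4))+(a*9))+(3*7))

Answer: (((a*(z*4))+(a*9))+(3*7))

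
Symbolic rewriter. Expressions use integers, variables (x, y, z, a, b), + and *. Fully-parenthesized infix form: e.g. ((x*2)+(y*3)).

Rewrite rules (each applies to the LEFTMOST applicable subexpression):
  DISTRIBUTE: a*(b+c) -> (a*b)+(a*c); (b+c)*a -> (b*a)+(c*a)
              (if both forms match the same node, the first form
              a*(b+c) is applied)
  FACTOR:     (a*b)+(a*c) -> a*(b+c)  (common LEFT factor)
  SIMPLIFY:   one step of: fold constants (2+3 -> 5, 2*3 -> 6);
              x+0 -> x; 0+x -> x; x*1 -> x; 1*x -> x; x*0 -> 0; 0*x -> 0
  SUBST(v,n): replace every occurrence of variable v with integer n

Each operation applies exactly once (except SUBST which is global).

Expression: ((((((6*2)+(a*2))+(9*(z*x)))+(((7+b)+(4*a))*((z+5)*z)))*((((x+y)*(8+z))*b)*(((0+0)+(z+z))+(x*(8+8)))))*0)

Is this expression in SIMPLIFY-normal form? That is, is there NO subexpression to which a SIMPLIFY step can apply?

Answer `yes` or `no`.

Expression: ((((((6*2)+(a*2))+(9*(z*x)))+(((7+b)+(4*a))*((z+5)*z)))*((((x+y)*(8+z))*b)*(((0+0)+(z+z))+(x*(8+8)))))*0)
Scanning for simplifiable subexpressions (pre-order)...
  at root: ((((((6*2)+(a*2))+(9*(z*x)))+(((7+b)+(4*a))*((z+5)*z)))*((((x+y)*(8+z))*b)*(((0+0)+(z+z))+(x*(8+8)))))*0) (SIMPLIFIABLE)
  at L: (((((6*2)+(a*2))+(9*(z*x)))+(((7+b)+(4*a))*((z+5)*z)))*((((x+y)*(8+z))*b)*(((0+0)+(z+z))+(x*(8+8))))) (not simplifiable)
  at LL: ((((6*2)+(a*2))+(9*(z*x)))+(((7+b)+(4*a))*((z+5)*z))) (not simplifiable)
  at LLL: (((6*2)+(a*2))+(9*(z*x))) (not simplifiable)
  at LLLL: ((6*2)+(a*2)) (not simplifiable)
  at LLLLL: (6*2) (SIMPLIFIABLE)
  at LLLLR: (a*2) (not simplifiable)
  at LLLR: (9*(z*x)) (not simplifiable)
  at LLLRR: (z*x) (not simplifiable)
  at LLR: (((7+b)+(4*a))*((z+5)*z)) (not simplifiable)
  at LLRL: ((7+b)+(4*a)) (not simplifiable)
  at LLRLL: (7+b) (not simplifiable)
  at LLRLR: (4*a) (not simplifiable)
  at LLRR: ((z+5)*z) (not simplifiable)
  at LLRRL: (z+5) (not simplifiable)
  at LR: ((((x+y)*(8+z))*b)*(((0+0)+(z+z))+(x*(8+8)))) (not simplifiable)
  at LRL: (((x+y)*(8+z))*b) (not simplifiable)
  at LRLL: ((x+y)*(8+z)) (not simplifiable)
  at LRLLL: (x+y) (not simplifiable)
  at LRLLR: (8+z) (not simplifiable)
  at LRR: (((0+0)+(z+z))+(x*(8+8))) (not simplifiable)
  at LRRL: ((0+0)+(z+z)) (not simplifiable)
  at LRRLL: (0+0) (SIMPLIFIABLE)
  at LRRLR: (z+z) (not simplifiable)
  at LRRR: (x*(8+8)) (not simplifiable)
  at LRRRR: (8+8) (SIMPLIFIABLE)
Found simplifiable subexpr at path root: ((((((6*2)+(a*2))+(9*(z*x)))+(((7+b)+(4*a))*((z+5)*z)))*((((x+y)*(8+z))*b)*(((0+0)+(z+z))+(x*(8+8)))))*0)
One SIMPLIFY step would give: 0
-> NOT in normal form.

Answer: no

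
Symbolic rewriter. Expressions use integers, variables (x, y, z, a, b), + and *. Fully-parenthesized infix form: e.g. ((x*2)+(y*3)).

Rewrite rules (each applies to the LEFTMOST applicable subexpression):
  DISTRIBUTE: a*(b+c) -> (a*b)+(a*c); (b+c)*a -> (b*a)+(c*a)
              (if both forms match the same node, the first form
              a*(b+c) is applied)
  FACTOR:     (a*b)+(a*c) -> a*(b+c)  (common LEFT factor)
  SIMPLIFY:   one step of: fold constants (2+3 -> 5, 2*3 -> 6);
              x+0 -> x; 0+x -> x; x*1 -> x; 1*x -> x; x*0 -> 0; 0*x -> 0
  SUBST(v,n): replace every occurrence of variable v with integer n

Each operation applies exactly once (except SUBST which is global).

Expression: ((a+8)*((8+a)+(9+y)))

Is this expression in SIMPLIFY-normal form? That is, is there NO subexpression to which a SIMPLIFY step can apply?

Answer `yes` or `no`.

Answer: yes

Derivation:
Expression: ((a+8)*((8+a)+(9+y)))
Scanning for simplifiable subexpressions (pre-order)...
  at root: ((a+8)*((8+a)+(9+y))) (not simplifiable)
  at L: (a+8) (not simplifiable)
  at R: ((8+a)+(9+y)) (not simplifiable)
  at RL: (8+a) (not simplifiable)
  at RR: (9+y) (not simplifiable)
Result: no simplifiable subexpression found -> normal form.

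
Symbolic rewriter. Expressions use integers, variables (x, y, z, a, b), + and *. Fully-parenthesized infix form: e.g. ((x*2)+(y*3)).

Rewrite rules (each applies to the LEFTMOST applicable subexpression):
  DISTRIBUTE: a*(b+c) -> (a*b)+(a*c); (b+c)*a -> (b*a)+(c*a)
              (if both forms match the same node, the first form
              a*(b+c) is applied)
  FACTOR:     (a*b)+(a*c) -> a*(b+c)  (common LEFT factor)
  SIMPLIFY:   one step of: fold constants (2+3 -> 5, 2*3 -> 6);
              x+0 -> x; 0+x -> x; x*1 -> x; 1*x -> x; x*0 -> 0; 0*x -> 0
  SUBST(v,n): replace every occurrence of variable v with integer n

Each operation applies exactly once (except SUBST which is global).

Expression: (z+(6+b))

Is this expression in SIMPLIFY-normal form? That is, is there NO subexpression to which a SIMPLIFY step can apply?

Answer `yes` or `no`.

Answer: yes

Derivation:
Expression: (z+(6+b))
Scanning for simplifiable subexpressions (pre-order)...
  at root: (z+(6+b)) (not simplifiable)
  at R: (6+b) (not simplifiable)
Result: no simplifiable subexpression found -> normal form.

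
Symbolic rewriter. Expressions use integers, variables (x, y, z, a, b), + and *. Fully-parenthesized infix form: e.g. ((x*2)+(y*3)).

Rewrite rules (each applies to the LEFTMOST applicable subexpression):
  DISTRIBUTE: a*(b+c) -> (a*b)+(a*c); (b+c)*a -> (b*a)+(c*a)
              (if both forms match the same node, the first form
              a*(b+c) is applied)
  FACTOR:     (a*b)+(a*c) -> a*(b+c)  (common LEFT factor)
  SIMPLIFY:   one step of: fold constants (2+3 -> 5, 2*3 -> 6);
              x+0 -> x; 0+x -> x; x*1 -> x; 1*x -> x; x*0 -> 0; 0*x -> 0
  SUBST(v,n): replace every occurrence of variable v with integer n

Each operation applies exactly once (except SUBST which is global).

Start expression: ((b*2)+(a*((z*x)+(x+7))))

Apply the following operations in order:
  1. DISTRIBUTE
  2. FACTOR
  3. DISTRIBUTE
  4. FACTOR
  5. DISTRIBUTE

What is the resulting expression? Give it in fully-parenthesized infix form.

Start: ((b*2)+(a*((z*x)+(x+7))))
Apply DISTRIBUTE at R (target: (a*((z*x)+(x+7)))): ((b*2)+(a*((z*x)+(x+7)))) -> ((b*2)+((a*(z*x))+(a*(x+7))))
Apply FACTOR at R (target: ((a*(z*x))+(a*(x+7)))): ((b*2)+((a*(z*x))+(a*(x+7)))) -> ((b*2)+(a*((z*x)+(x+7))))
Apply DISTRIBUTE at R (target: (a*((z*x)+(x+7)))): ((b*2)+(a*((z*x)+(x+7)))) -> ((b*2)+((a*(z*x))+(a*(x+7))))
Apply FACTOR at R (target: ((a*(z*x))+(a*(x+7)))): ((b*2)+((a*(z*x))+(a*(x+7)))) -> ((b*2)+(a*((z*x)+(x+7))))
Apply DISTRIBUTE at R (target: (a*((z*x)+(x+7)))): ((b*2)+(a*((z*x)+(x+7)))) -> ((b*2)+((a*(z*x))+(a*(x+7))))

Answer: ((b*2)+((a*(z*x))+(a*(x+7))))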